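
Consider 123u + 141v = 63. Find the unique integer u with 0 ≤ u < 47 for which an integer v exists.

20

gcd(123, 141) = 3 (Euclid: 141 = 1·123 + 18; 123 = 6·18 + 15; 18 = 1·15 + 3; 15 = 5·3 + 0), and 3 | 63.
Extended Euclid: 123·(-8) + 141·(7) = 3. Scale by 21: u₀ = -168.
General solution u = u₀ + 47t; reducing mod 47 gives u = 20 (and v = -17).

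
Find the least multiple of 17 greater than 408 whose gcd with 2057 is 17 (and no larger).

425

gcd(x, 2057) = 17 forces 17 | x; write x = 17s. Then gcd(17s, 17·121) = 17·gcd(s, 121), so need gcd(s, 121) = 1.
17s > 408 gives s ≥ 25. The least s ≥ 25 coprime to 121 is 25, so x = 17·25 = 425.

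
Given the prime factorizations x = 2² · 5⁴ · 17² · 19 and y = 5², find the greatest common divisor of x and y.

min exponent per shared prime: 5² = 25

25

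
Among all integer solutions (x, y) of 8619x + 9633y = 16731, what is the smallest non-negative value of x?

gcd(8619, 9633) = 507 (Euclid: 9633 = 1·8619 + 1014; 8619 = 8·1014 + 507; 1014 = 2·507 + 0), and 507 | 16731.
Extended Euclid: 8619·(9) + 9633·(-8) = 507. Scale by 33: x₀ = 297.
General solution x = x₀ + 19t; reducing mod 19 gives x = 12 (and y = -9).

12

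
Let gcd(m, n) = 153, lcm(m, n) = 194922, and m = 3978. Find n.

7497

m·n = gcd·lcm = 153·194922 = 29823066, so n = 29823066/3978 = 7497.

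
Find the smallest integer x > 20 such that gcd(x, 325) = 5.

Multiples of 5 above 20: 5·5, 5·6, … . Need the cofactor coprime to 325/5 = 65.
Checking s = 5, 6, … the first with gcd(s, 65) = 1 is s = 6, giving 30.

30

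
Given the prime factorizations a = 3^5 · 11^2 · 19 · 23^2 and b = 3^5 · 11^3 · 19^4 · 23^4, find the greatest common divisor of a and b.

min exponent per shared prime: 3^5 · 11^2 · 19 · 23^2 = 295529553

295529553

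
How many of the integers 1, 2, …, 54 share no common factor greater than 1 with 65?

40

65 = 5·13. Inclusion–exclusion on these primes:
54 − ⌊54/5⌋ − ⌊54/13⌋ + ⌊54/65⌋ = 40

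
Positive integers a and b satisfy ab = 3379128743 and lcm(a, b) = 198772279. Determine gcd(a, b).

From gcd × lcm = ab: gcd = 3379128743 / 198772279 = 17.

17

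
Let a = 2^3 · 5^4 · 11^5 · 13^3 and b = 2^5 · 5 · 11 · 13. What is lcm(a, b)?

max exponent per prime: 2^5 · 5^4 · 11^5 · 13^3 = 7076580940000

7076580940000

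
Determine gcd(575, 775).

575 = 5² · 23
775 = 5² · 31
Common: 5² = 25

25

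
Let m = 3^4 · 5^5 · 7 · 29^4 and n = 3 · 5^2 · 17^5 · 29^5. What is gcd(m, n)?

53046075

min exponent per shared prime: 3 · 5^2 · 29^4 = 53046075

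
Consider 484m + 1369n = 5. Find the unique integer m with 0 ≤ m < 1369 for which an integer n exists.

495

Euclid: 1369 = 2·484 + 401; 484 = 1·401 + 83; 401 = 4·83 + 69; 83 = 1·69 + 14; 69 = 4·14 + 13; 14 = 1·13 + 1; 13 = 13·1 + 0 → gcd = 1; 5 = 1·5.
Back-substitution yields 484·(99) + 1369·(-35) = 1, so one solution is m = 99·5 = 495, n = -35·5 = -175.
Solutions in m differ by 1369/1 = 1369; the one in [0, 1369) is 495 mod 1369 = 495.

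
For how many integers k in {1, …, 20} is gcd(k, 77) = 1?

77 = 7·11. Inclusion–exclusion on these primes:
20 − ⌊20/7⌋ − ⌊20/11⌋ + ⌊20/77⌋ = 17

17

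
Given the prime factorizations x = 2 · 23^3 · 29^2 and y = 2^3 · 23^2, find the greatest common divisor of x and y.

1058

min exponent per shared prime: 2 · 23^2 = 1058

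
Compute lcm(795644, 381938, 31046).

18098514068

lcm(795644, 381938) = 795644·381938/gcd = 303886678072/722 = 420895676
lcm(420895676, 31046) = 420895676·31046/gcd = 13067127157096/722 = 18098514068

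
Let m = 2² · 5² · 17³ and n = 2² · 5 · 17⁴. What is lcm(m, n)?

8352100

max exponent per prime: 2² · 5² · 17⁴ = 8352100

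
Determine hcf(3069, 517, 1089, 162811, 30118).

gcd(3069, 517): 3069 = 5·517 + 484; 517 = 1·484 + 33; 484 = 14·33 + 22; 33 = 1·22 + 11; 22 = 2·11 + 0 → 11
gcd(11, 1089): 1089 = 99·11 + 0 → 11
gcd(11, 162811): 162811 = 14801·11 + 0 → 11
gcd(11, 30118): 30118 = 2738·11 + 0 → 11

11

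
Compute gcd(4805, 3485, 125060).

5

4805 = 5 · 31²; 3485 = 5 · 17 · 41; 125060 = 2² · 5 · 13² · 37
gcd takes min exponent of each prime: 5 = 5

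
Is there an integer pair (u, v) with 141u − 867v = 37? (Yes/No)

No

By Bézout, 141u − 867v = 37 has integer solutions iff gcd(141, 867) | 37.
Euclid: 867 = 6·141 + 21; 141 = 6·21 + 15; 21 = 1·15 + 6; 15 = 2·6 + 3; 6 = 2·3 + 0. gcd = 3; 37 mod 3 = 1. No.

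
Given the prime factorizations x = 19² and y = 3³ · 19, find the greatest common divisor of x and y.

min exponent per shared prime: 19 = 19

19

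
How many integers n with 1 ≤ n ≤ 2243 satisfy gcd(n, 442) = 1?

975

Prime factors of 442: 2, 13, 17. Count integers ≤ 2243 divisible by none of them.
By inclusion–exclusion: 2243 − ⌊2243/2⌋ − ⌊2243/13⌋ − ⌊2243/17⌋ + ⌊2243/26⌋ + ⌊2243/34⌋ + ⌊2243/221⌋ − ⌊2243/442⌋ = 975.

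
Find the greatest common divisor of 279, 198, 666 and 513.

279 = 3² · 31; 198 = 2 · 3² · 11; 666 = 2 · 3² · 37; 513 = 3³ · 19
gcd takes min exponent of each prime: 3² = 9

9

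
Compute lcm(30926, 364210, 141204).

8114589330540

30926 = 2 · 7 · 47²; 364210 = 2 · 5 · 7 · 11² · 43; 141204 = 2² · 3 · 7 · 41²
lcm takes max exponent of each prime: 2² · 3 · 5 · 7 · 11² · 41² · 43 · 47² = 8114589330540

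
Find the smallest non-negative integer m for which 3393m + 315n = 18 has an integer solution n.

Reduce mod 315: 3393m ≡ 18 (mod 315). With g = gcd(3393, 315) = 9 dividing 18, divide through: 377m ≡ 2 (mod 35).
Since gcd(377, 35) = 1, m ≡ 2·(377)⁻¹ ≡ 26 (mod 35). Smallest non-negative: 26.

26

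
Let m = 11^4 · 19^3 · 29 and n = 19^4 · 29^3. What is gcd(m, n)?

min exponent per shared prime: 19^3 · 29 = 198911

198911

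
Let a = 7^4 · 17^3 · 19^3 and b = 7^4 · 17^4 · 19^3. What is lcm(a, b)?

max exponent per prime: 7^4 · 17^4 · 19^3 = 1375462164139

1375462164139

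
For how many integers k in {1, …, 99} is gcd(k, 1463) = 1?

Prime factors of 1463: 7, 11, 19. Count integers ≤ 99 divisible by none of them.
By inclusion–exclusion: 99 − ⌊99/7⌋ − ⌊99/11⌋ − ⌊99/19⌋ + ⌊99/77⌋ + ⌊99/133⌋ + ⌊99/209⌋ − ⌊99/1463⌋ = 72.

72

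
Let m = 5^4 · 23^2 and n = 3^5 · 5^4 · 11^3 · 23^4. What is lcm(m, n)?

max exponent per prime: 3^5 · 5^4 · 11^3 · 23^4 = 56568633845625

56568633845625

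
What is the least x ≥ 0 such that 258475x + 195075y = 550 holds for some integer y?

Euclid: 258475 = 1·195075 + 63400; 195075 = 3·63400 + 4875; 63400 = 13·4875 + 25; 4875 = 195·25 + 0 → gcd = 25; 550 = 25·22.
Back-substitution yields 258475·(40) + 195075·(-53) = 25, so one solution is x = 40·22 = 880, y = -53·22 = -1166.
Solutions in x differ by 195075/25 = 7803; the one in [0, 7803) is 880 mod 7803 = 880.

880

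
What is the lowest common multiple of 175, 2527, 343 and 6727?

lcm(175, 2527) = 175·2527/gcd = 442225/7 = 63175
lcm(63175, 343) = 63175·343/gcd = 21669025/7 = 3095575
lcm(3095575, 6727) = 3095575·6727/gcd = 20823933025/7 = 2974847575

2974847575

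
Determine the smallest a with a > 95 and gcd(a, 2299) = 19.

gcd(a, 2299) = 19 forces 19 | a; write a = 19s. Then gcd(19s, 19·121) = 19·gcd(s, 121), so need gcd(s, 121) = 1.
19s > 95 gives s ≥ 6. The least s ≥ 6 coprime to 121 is 6, so a = 19·6 = 114.

114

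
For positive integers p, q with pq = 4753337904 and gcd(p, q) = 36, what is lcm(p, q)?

gcd·lcm = product, so lcm = 4753337904/36 = 132037164.

132037164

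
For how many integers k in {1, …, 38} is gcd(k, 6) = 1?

13

6 = 2·3. Inclusion–exclusion on these primes:
38 − ⌊38/2⌋ − ⌊38/3⌋ + ⌊38/6⌋ = 13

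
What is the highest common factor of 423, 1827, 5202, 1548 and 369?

423 = 3² · 47; 1827 = 3² · 7 · 29; 5202 = 2 · 3² · 17²; 1548 = 2² · 3² · 43; 369 = 3² · 41
gcd takes min exponent of each prime: 3² = 9

9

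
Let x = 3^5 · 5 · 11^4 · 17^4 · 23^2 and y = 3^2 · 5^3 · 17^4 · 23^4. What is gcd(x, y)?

min exponent per shared prime: 3^2 · 5 · 17^4 · 23^2 = 1988217405

1988217405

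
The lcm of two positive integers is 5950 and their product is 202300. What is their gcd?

34

From gcd × lcm = pq: gcd = 202300 / 5950 = 34.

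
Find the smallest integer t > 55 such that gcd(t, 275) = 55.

Multiples of 55 above 55: 55·2, 55·3, … . Need the cofactor coprime to 275/55 = 5.
Checking s = 2, 3, … the first with gcd(s, 5) = 1 is s = 2, giving 110.

110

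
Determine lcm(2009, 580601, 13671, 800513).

lcm(2009, 580601) = 2009·580601/gcd = 1166427409/2009 = 580601
lcm(580601, 13671) = 580601·13671/gcd = 7937396271/49 = 161987679
lcm(161987679, 800513) = 161987679·800513/gcd = 129673242879327/25823 = 5021618049

5021618049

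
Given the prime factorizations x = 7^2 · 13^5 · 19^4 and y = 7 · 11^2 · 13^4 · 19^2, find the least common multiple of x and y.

max exponent per prime: 7^2 · 11^2 · 13^5 · 19^4 = 286888153789237

286888153789237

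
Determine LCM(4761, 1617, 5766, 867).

1425404654982

4761 = 3² · 23²; 1617 = 3 · 7² · 11; 5766 = 2 · 3 · 31²; 867 = 3 · 17²
lcm takes max exponent of each prime: 2 · 3² · 7² · 11 · 17² · 23² · 31² = 1425404654982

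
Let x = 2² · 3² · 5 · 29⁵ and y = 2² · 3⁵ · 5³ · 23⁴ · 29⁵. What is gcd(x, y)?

min exponent per shared prime: 2² · 3² · 5 · 29⁵ = 3692006820

3692006820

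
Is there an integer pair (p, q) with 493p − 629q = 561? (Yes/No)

gcd(493, 629): 629 = 1·493 + 136; 493 = 3·136 + 85; 136 = 1·85 + 51; 85 = 1·51 + 34; 51 = 1·34 + 17; 34 = 2·17 + 0 → 17
17 divides 561, so a solution exists.

Yes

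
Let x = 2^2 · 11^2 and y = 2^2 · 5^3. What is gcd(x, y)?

min exponent per shared prime: 2^2 = 4

4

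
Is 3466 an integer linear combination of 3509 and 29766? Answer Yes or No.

No

gcd(3509, 29766): 29766 = 8·3509 + 1694; 3509 = 2·1694 + 121; 1694 = 14·121 + 0 → 121
121 does not divide 3466, so a solution does not exist.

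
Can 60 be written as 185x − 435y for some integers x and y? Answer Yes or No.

Yes

By Bézout, 185x − 435y = 60 has integer solutions iff gcd(185, 435) | 60.
Euclid: 435 = 2·185 + 65; 185 = 2·65 + 55; 65 = 1·55 + 10; 55 = 5·10 + 5; 10 = 2·5 + 0. gcd = 5; 60 mod 5 = 0. Yes.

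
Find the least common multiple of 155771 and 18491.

261851051

gcd first: 155771 = 8·18491 + 7843; 18491 = 2·7843 + 2805; 7843 = 2·2805 + 2233; 2805 = 1·2233 + 572; 2233 = 3·572 + 517; 572 = 1·517 + 55; 517 = 9·55 + 22; 55 = 2·22 + 11; 22 = 2·11 + 0 → gcd = 11
lcm = 155771·18491/gcd = 2880361561/11 = 261851051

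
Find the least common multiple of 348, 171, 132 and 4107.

298710324

348 = 2² · 3 · 29; 171 = 3² · 19; 132 = 2² · 3 · 11; 4107 = 3 · 37²
lcm takes max exponent of each prime: 2² · 3² · 11 · 19 · 29 · 37² = 298710324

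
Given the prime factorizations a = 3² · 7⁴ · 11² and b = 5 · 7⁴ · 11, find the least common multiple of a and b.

max exponent per prime: 3² · 5 · 7⁴ · 11² = 13073445

13073445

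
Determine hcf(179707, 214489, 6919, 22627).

gcd(179707, 214489): 214489 = 1·179707 + 34782; 179707 = 5·34782 + 5797; 34782 = 6·5797 + 0 → 5797
gcd(5797, 6919): 6919 = 1·5797 + 1122; 5797 = 5·1122 + 187; 1122 = 6·187 + 0 → 187
gcd(187, 22627): 22627 = 121·187 + 0 → 187

187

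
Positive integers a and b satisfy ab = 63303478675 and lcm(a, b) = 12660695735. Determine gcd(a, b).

5

From gcd × lcm = ab: gcd = 63303478675 / 12660695735 = 5.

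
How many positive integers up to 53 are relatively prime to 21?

31

Prime factors of 21: 3, 7. Count integers ≤ 53 divisible by none of them.
By inclusion–exclusion: 53 − ⌊53/3⌋ − ⌊53/7⌋ + ⌊53/21⌋ = 31.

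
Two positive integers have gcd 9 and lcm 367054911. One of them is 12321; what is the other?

m·n = gcd·lcm = 9·367054911 = 3303494199, so n = 3303494199/12321 = 268119.

268119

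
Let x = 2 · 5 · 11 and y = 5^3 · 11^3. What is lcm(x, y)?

332750

max exponent per prime: 2 · 5^3 · 11^3 = 332750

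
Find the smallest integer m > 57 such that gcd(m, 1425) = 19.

76

1425 = 19·75. Any m with gcd(m, 1425) = 19 is a multiple of 19, say 19s, with s coprime to 75.
Need s > 57/19, so s ≥ 4. First s ≥ 4 with gcd(s, 75) = 1 is s = 4. Thus m = 19·4 = 76.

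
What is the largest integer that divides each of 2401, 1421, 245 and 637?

49

gcd(2401, 1421): 2401 = 1·1421 + 980; 1421 = 1·980 + 441; 980 = 2·441 + 98; 441 = 4·98 + 49; 98 = 2·49 + 0 → 49
gcd(49, 245): 245 = 5·49 + 0 → 49
gcd(49, 637): 637 = 13·49 + 0 → 49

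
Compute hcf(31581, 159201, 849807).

gcd(31581, 159201): 159201 = 5·31581 + 1296; 31581 = 24·1296 + 477; 1296 = 2·477 + 342; 477 = 1·342 + 135; 342 = 2·135 + 72; 135 = 1·72 + 63; 72 = 1·63 + 9; 63 = 7·9 + 0 → 9
gcd(9, 849807): 849807 = 94423·9 + 0 → 9

9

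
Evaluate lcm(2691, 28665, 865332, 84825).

2691 = 3² · 13 · 23; 28665 = 3² · 5 · 7² · 13; 865332 = 2² · 3² · 13 · 43²; 84825 = 3² · 5² · 13 · 29
lcm takes max exponent of each prime: 2² · 3² · 5² · 7² · 13 · 23 · 29 · 43² = 707041143900

707041143900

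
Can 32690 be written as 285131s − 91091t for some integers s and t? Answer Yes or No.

gcd(285131, 91091): 285131 = 3·91091 + 11858; 91091 = 7·11858 + 8085; 11858 = 1·8085 + 3773; 8085 = 2·3773 + 539; 3773 = 7·539 + 0 → 539
539 does not divide 32690, so a solution does not exist.

No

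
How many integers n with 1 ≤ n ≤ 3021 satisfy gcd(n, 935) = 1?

2068

Prime factors of 935: 5, 11, 17. Count integers ≤ 3021 divisible by none of them.
By inclusion–exclusion: 3021 − ⌊3021/5⌋ − ⌊3021/11⌋ − ⌊3021/17⌋ + ⌊3021/55⌋ + ⌊3021/85⌋ + ⌊3021/187⌋ − ⌊3021/935⌋ = 2068.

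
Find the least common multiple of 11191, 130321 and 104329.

11191 = 19² · 31; 130321 = 19⁴; 104329 = 17² · 19²
lcm takes max exponent of each prime: 17² · 19⁴ · 31 = 1167545839

1167545839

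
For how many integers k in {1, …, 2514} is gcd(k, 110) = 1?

915

110 = 2·5·11. Inclusion–exclusion on these primes:
2514 − ⌊2514/2⌋ − ⌊2514/5⌋ − ⌊2514/11⌋ + ⌊2514/10⌋ + ⌊2514/22⌋ + ⌊2514/55⌋ − ⌊2514/110⌋ = 915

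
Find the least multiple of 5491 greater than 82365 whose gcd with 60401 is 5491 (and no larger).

Multiples of 5491 above 82365: 5491·16, 5491·17, … . Need the cofactor coprime to 60401/5491 = 11.
Checking s = 16, 17, … the first with gcd(s, 11) = 1 is s = 16, giving 87856.

87856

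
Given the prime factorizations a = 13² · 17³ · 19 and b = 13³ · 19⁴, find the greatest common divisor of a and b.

3211

min exponent per shared prime: 13² · 19 = 3211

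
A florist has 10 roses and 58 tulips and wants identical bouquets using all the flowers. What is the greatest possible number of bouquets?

Euclid: 58 = 5·10 + 8; 10 = 1·8 + 2; 8 = 4·2 + 0. Last nonzero remainder: 2.

2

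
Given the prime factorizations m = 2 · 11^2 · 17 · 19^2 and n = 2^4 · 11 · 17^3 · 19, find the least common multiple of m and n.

max exponent per prime: 2^4 · 11^2 · 17^3 · 19^2 = 3433676048

3433676048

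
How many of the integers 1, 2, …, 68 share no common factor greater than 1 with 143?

57

143 = 11·13. Inclusion–exclusion on these primes:
68 − ⌊68/11⌋ − ⌊68/13⌋ + ⌊68/143⌋ = 57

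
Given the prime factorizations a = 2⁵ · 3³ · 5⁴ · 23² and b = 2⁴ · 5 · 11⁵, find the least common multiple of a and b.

max exponent per prime: 2⁵ · 3³ · 5⁴ · 11⁵ · 23² = 46005828660000

46005828660000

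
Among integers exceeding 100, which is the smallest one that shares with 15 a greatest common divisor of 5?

15 = 5·3. Any x with gcd(x, 15) = 5 is a multiple of 5, say 5s, with s coprime to 3.
Need s > 100/5, so s ≥ 21. First s ≥ 21 with gcd(s, 3) = 1 is s = 22. Thus x = 5·22 = 110.

110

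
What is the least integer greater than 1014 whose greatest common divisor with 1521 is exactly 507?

2028

Multiples of 507 above 1014: 507·3, 507·4, … . Need the cofactor coprime to 1521/507 = 3.
Checking s = 3, 4, … the first with gcd(s, 3) = 1 is s = 4, giving 2028.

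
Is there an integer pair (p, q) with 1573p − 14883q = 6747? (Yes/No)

By Bézout, 1573p − 14883q = 6747 has integer solutions iff gcd(1573, 14883) | 6747.
Euclid: 14883 = 9·1573 + 726; 1573 = 2·726 + 121; 726 = 6·121 + 0. gcd = 121; 6747 mod 121 = 92. No.

No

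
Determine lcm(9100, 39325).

1101100

9100 = 2² · 5² · 7 · 13; 39325 = 5² · 11² · 13
max exponents: 2² · 5² · 7 · 11² · 13 = 1101100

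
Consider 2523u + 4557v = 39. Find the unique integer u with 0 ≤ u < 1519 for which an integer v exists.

Reduce mod 4557: 2523u ≡ 39 (mod 4557). With g = gcd(2523, 4557) = 3 dividing 39, divide through: 841u ≡ 13 (mod 1519).
Since gcd(841, 1519) = 1, u ≡ 13·(841)⁻¹ ≡ 755 (mod 1519). Smallest non-negative: 755.

755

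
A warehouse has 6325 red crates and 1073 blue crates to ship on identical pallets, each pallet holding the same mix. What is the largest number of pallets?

1

6325 = 5² · 11 · 23
1073 = 29 · 37
Common: 1 = 1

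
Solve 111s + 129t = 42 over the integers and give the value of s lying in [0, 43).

gcd(111, 129) = 3 (Euclid: 129 = 1·111 + 18; 111 = 6·18 + 3; 18 = 6·3 + 0), and 3 | 42.
Extended Euclid: 111·(7) + 129·(-6) = 3. Scale by 14: s₀ = 98.
General solution s = s₀ + 43k; reducing mod 43 gives s = 12 (and t = -10).

12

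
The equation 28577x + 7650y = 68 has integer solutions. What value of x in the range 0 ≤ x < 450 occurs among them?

Reduce mod 7650: 28577x ≡ 68 (mod 7650). With g = gcd(28577, 7650) = 17 dividing 68, divide through: 1681x ≡ 4 (mod 450).
Since gcd(1681, 450) = 1, x ≡ 4·(1681)⁻¹ ≡ 34 (mod 450). Smallest non-negative: 34.

34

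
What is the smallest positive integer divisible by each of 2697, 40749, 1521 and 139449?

2697 = 3 · 29 · 31; 40749 = 3 · 17² · 47; 1521 = 3² · 13²; 139449 = 3 · 23 · 43 · 47
lcm takes max exponent of each prime: 3² · 13² · 17² · 23 · 29 · 31 · 43 · 47 = 18368804758473

18368804758473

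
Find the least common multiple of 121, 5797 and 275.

1594175

121 = 11²; 5797 = 11 · 17 · 31; 275 = 5² · 11
lcm takes max exponent of each prime: 5² · 11² · 17 · 31 = 1594175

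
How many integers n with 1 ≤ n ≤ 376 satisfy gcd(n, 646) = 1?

168

646 = 2·17·19. Inclusion–exclusion on these primes:
376 − ⌊376/2⌋ − ⌊376/17⌋ − ⌊376/19⌋ + ⌊376/34⌋ + ⌊376/38⌋ + ⌊376/323⌋ − ⌊376/646⌋ = 168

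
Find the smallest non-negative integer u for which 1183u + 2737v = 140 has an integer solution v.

Reduce mod 2737: 1183u ≡ 140 (mod 2737). With g = gcd(1183, 2737) = 7 dividing 140, divide through: 169u ≡ 20 (mod 391).
Since gcd(169, 391) = 1, u ≡ 20·(169)⁻¹ ≡ 14 (mod 391). Smallest non-negative: 14.

14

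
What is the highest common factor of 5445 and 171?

9

Euclid: 5445 = 31·171 + 144; 171 = 1·144 + 27; 144 = 5·27 + 9; 27 = 3·9 + 0. Last nonzero remainder: 9.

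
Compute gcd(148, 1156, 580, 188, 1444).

4

gcd(148, 1156): 1156 = 7·148 + 120; 148 = 1·120 + 28; 120 = 4·28 + 8; 28 = 3·8 + 4; 8 = 2·4 + 0 → 4
gcd(4, 580): 580 = 145·4 + 0 → 4
gcd(4, 188): 188 = 47·4 + 0 → 4
gcd(4, 1444): 1444 = 361·4 + 0 → 4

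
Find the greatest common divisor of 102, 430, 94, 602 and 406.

gcd(102, 430): 430 = 4·102 + 22; 102 = 4·22 + 14; 22 = 1·14 + 8; 14 = 1·8 + 6; 8 = 1·6 + 2; 6 = 3·2 + 0 → 2
gcd(2, 94): 94 = 47·2 + 0 → 2
gcd(2, 602): 602 = 301·2 + 0 → 2
gcd(2, 406): 406 = 203·2 + 0 → 2

2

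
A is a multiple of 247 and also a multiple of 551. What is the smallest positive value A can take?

7163

247 = 13 · 19; 551 = 19 · 29
max exponents: 13 · 19 · 29 = 7163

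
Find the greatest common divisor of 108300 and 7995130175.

9025

Euclid: 7995130175 = 73823·108300 + 99275; 108300 = 1·99275 + 9025; 99275 = 11·9025 + 0. Last nonzero remainder: 9025.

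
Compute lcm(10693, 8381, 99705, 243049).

lcm(10693, 8381) = 10693·8381/gcd = 89618033/289 = 310097
lcm(310097, 99705) = 310097·99705/gcd = 30918221385/289 = 106983465
lcm(106983465, 243049) = 106983465·243049/gcd = 26002224184785/8381 = 3102520485

3102520485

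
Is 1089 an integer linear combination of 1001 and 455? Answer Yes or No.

gcd(1001, 455): 1001 = 2·455 + 91; 455 = 5·91 + 0 → 91
91 does not divide 1089, so a solution does not exist.

No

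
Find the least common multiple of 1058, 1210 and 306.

lcm(1058, 1210) = 1058·1210/gcd = 1280180/2 = 640090
lcm(640090, 306) = 640090·306/gcd = 195867540/2 = 97933770

97933770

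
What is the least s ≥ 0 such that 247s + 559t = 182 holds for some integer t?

Euclid: 559 = 2·247 + 65; 247 = 3·65 + 52; 65 = 1·52 + 13; 52 = 4·13 + 0 → gcd = 13; 182 = 13·14.
Back-substitution yields 247·(-9) + 559·(4) = 13, so one solution is s = -9·14 = -126, t = 4·14 = 56.
Solutions in s differ by 559/13 = 43; the one in [0, 43) is -126 mod 43 = 3.

3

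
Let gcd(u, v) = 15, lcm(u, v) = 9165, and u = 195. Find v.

705

Using uv = gcd(u,v)·lcm(u,v) = 15·9165 = 137475, we get v = 137475/195 = 705.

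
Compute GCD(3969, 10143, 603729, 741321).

441

gcd(3969, 10143): 10143 = 2·3969 + 2205; 3969 = 1·2205 + 1764; 2205 = 1·1764 + 441; 1764 = 4·441 + 0 → 441
gcd(441, 603729): 603729 = 1369·441 + 0 → 441
gcd(441, 741321): 741321 = 1681·441 + 0 → 441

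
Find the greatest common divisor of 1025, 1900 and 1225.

gcd(1025, 1900): 1900 = 1·1025 + 875; 1025 = 1·875 + 150; 875 = 5·150 + 125; 150 = 1·125 + 25; 125 = 5·25 + 0 → 25
gcd(25, 1225): 1225 = 49·25 + 0 → 25

25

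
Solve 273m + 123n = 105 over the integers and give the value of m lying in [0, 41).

gcd(273, 123) = 3 (Euclid: 273 = 2·123 + 27; 123 = 4·27 + 15; 27 = 1·15 + 12; 15 = 1·12 + 3; 12 = 4·3 + 0), and 3 | 105.
Extended Euclid: 273·(-9) + 123·(20) = 3. Scale by 35: m₀ = -315.
General solution m = m₀ + 41t; reducing mod 41 gives m = 13 (and n = -28).

13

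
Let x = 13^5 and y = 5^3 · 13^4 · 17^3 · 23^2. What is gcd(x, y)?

28561

min exponent per shared prime: 13^4 = 28561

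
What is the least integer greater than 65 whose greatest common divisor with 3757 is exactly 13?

78

3757 = 13·289. Any m with gcd(m, 3757) = 13 is a multiple of 13, say 13s, with s coprime to 289.
Need s > 65/13, so s ≥ 6. First s ≥ 6 with gcd(s, 289) = 1 is s = 6. Thus m = 13·6 = 78.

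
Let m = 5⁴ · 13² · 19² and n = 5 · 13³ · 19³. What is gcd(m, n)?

305045

min exponent per shared prime: 5 · 13² · 19² = 305045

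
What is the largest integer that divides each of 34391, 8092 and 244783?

gcd(34391, 8092): 34391 = 4·8092 + 2023; 8092 = 4·2023 + 0 → 2023
gcd(2023, 244783): 244783 = 121·2023 + 0 → 2023

2023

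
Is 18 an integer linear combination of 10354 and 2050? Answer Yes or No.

gcd(10354, 2050): 10354 = 5·2050 + 104; 2050 = 19·104 + 74; 104 = 1·74 + 30; 74 = 2·30 + 14; 30 = 2·14 + 2; 14 = 7·2 + 0 → 2
2 divides 18, so a solution exists.

Yes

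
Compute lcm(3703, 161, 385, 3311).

8757595

3703 = 7 · 23²; 161 = 7 · 23; 385 = 5 · 7 · 11; 3311 = 7 · 11 · 43
lcm takes max exponent of each prime: 5 · 7 · 11 · 23² · 43 = 8757595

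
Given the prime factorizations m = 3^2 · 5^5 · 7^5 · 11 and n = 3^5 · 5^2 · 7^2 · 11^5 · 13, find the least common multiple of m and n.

max exponent per prime: 3^5 · 5^5 · 7^5 · 11^5 · 13 = 26721034849884375

26721034849884375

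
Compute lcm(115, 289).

gcd first: 289 = 2·115 + 59; 115 = 1·59 + 56; 59 = 1·56 + 3; 56 = 18·3 + 2; 3 = 1·2 + 1; 2 = 2·1 + 0 → gcd = 1
lcm = 115·289/gcd = 33235/1 = 33235

33235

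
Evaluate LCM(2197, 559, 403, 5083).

2197 = 13³; 559 = 13 · 43; 403 = 13 · 31; 5083 = 13 · 17 · 23
lcm takes max exponent of each prime: 13³ · 17 · 23 · 31 · 43 = 1145082991

1145082991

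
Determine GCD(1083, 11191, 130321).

gcd(1083, 11191): 11191 = 10·1083 + 361; 1083 = 3·361 + 0 → 361
gcd(361, 130321): 130321 = 361·361 + 0 → 361

361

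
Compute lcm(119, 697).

4879

gcd first: 697 = 5·119 + 102; 119 = 1·102 + 17; 102 = 6·17 + 0 → gcd = 17
lcm = 119·697/gcd = 82943/17 = 4879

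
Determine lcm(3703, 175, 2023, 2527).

9658257175

3703 = 7 · 23²; 175 = 5² · 7; 2023 = 7 · 17²; 2527 = 7 · 19²
lcm takes max exponent of each prime: 5² · 7 · 17² · 19² · 23² = 9658257175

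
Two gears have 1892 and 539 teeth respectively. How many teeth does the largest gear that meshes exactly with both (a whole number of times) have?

1892 = 2² · 11 · 43
539 = 7² · 11
Common: 11 = 11

11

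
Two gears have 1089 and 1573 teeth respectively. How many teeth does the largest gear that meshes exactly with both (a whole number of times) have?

121

1089 = 3² · 11²
1573 = 11² · 13
Common: 11² = 121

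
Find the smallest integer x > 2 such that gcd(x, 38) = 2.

gcd(x, 38) = 2 forces 2 | x; write x = 2s. Then gcd(2s, 2·19) = 2·gcd(s, 19), so need gcd(s, 19) = 1.
2s > 2 gives s ≥ 2. The least s ≥ 2 coprime to 19 is 2, so x = 2·2 = 4.

4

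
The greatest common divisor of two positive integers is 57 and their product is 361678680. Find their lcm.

Since gcd(m,n)·lcm(m,n) = mn, lcm = 361678680/57 = 6345240.

6345240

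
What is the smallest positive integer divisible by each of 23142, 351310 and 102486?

6632381490

23142 = 2 · 3 · 7 · 19 · 29; 351310 = 2 · 5 · 19 · 43²; 102486 = 2 · 3 · 19 · 29 · 31
lcm takes max exponent of each prime: 2 · 3 · 5 · 7 · 19 · 29 · 31 · 43² = 6632381490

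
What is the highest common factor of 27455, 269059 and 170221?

5491

gcd(27455, 269059): 269059 = 9·27455 + 21964; 27455 = 1·21964 + 5491; 21964 = 4·5491 + 0 → 5491
gcd(5491, 170221): 170221 = 31·5491 + 0 → 5491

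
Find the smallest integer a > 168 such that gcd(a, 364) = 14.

210

gcd(a, 364) = 14 forces 14 | a; write a = 14s. Then gcd(14s, 14·26) = 14·gcd(s, 26), so need gcd(s, 26) = 1.
14s > 168 gives s ≥ 13. The least s ≥ 13 coprime to 26 is 15, so a = 14·15 = 210.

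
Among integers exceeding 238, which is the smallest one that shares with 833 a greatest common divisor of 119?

357

gcd(a, 833) = 119 forces 119 | a; write a = 119s. Then gcd(119s, 119·7) = 119·gcd(s, 7), so need gcd(s, 7) = 1.
119s > 238 gives s ≥ 3. The least s ≥ 3 coprime to 7 is 3, so a = 119·3 = 357.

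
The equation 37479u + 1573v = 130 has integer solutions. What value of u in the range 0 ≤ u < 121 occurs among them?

109

Reduce mod 1573: 37479u ≡ 130 (mod 1573). With g = gcd(37479, 1573) = 13 dividing 130, divide through: 2883u ≡ 10 (mod 121).
Since gcd(2883, 121) = 1, u ≡ 10·(2883)⁻¹ ≡ 109 (mod 121). Smallest non-negative: 109.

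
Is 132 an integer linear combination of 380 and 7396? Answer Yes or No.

By Bézout, 380p + 7396q = 132 has integer solutions iff gcd(380, 7396) | 132.
Euclid: 7396 = 19·380 + 176; 380 = 2·176 + 28; 176 = 6·28 + 8; 28 = 3·8 + 4; 8 = 2·4 + 0. gcd = 4; 132 mod 4 = 0. Yes.

Yes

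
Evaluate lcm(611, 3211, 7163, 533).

179440313

611 = 13 · 47; 3211 = 13² · 19; 7163 = 13 · 19 · 29; 533 = 13 · 41
lcm takes max exponent of each prime: 13² · 19 · 29 · 41 · 47 = 179440313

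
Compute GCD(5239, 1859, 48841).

gcd(5239, 1859): 5239 = 2·1859 + 1521; 1859 = 1·1521 + 338; 1521 = 4·338 + 169; 338 = 2·169 + 0 → 169
gcd(169, 48841): 48841 = 289·169 + 0 → 169

169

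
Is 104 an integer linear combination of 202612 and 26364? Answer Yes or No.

By Bézout, 202612m − 26364n = 104 has integer solutions iff gcd(202612, 26364) | 104.
Euclid: 202612 = 7·26364 + 18064; 26364 = 1·18064 + 8300; 18064 = 2·8300 + 1464; 8300 = 5·1464 + 980; 1464 = 1·980 + 484; 980 = 2·484 + 12; 484 = 40·12 + 4; 12 = 3·4 + 0. gcd = 4; 104 mod 4 = 0. Yes.

Yes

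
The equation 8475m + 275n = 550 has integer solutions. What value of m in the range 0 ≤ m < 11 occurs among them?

gcd(8475, 275) = 25 (Euclid: 8475 = 30·275 + 225; 275 = 1·225 + 50; 225 = 4·50 + 25; 50 = 2·25 + 0), and 25 | 550.
Extended Euclid: 8475·(5) + 275·(-154) = 25. Scale by 22: m₀ = 110.
General solution m = m₀ + 11t; reducing mod 11 gives m = 0 (and n = 2).

0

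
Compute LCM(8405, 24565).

41293765

8405 = 5 · 41²; 24565 = 5 · 17³
max exponents: 5 · 17³ · 41² = 41293765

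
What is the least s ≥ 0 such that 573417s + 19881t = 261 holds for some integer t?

184

Reduce mod 19881: 573417s ≡ 261 (mod 19881). With g = gcd(573417, 19881) = 9 dividing 261, divide through: 63713s ≡ 29 (mod 2209).
Since gcd(63713, 2209) = 1, s ≡ 29·(63713)⁻¹ ≡ 184 (mod 2209). Smallest non-negative: 184.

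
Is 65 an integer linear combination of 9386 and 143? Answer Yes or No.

By Bézout, 9386x + 143y = 65 has integer solutions iff gcd(9386, 143) | 65.
Euclid: 9386 = 65·143 + 91; 143 = 1·91 + 52; 91 = 1·52 + 39; 52 = 1·39 + 13; 39 = 3·13 + 0. gcd = 13; 65 mod 13 = 0. Yes.

Yes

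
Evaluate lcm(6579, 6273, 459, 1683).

8901387

6579 = 3² · 17 · 43; 6273 = 3² · 17 · 41; 459 = 3³ · 17; 1683 = 3² · 11 · 17
lcm takes max exponent of each prime: 3³ · 11 · 17 · 41 · 43 = 8901387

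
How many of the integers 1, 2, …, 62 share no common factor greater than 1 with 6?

6 = 2·3. Inclusion–exclusion on these primes:
62 − ⌊62/2⌋ − ⌊62/3⌋ + ⌊62/6⌋ = 21

21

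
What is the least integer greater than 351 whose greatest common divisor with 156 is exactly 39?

156 = 39·4. Any a with gcd(a, 156) = 39 is a multiple of 39, say 39s, with s coprime to 4.
Need s > 351/39, so s ≥ 10. First s ≥ 10 with gcd(s, 4) = 1 is s = 11. Thus a = 39·11 = 429.

429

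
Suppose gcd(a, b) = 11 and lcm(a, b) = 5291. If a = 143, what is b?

Using ab = gcd(a,b)·lcm(a,b) = 11·5291 = 58201, we get b = 58201/143 = 407.

407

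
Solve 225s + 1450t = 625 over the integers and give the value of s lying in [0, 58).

Euclid: 1450 = 6·225 + 100; 225 = 2·100 + 25; 100 = 4·25 + 0 → gcd = 25; 625 = 25·25.
Back-substitution yields 225·(13) + 1450·(-2) = 25, so one solution is s = 13·25 = 325, t = -2·25 = -50.
Solutions in s differ by 1450/25 = 58; the one in [0, 58) is 325 mod 58 = 35.

35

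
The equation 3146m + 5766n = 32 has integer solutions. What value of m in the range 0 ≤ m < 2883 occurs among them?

1765

Euclid: 5766 = 1·3146 + 2620; 3146 = 1·2620 + 526; 2620 = 4·526 + 516; 526 = 1·516 + 10; 516 = 51·10 + 6; 10 = 1·6 + 4; 6 = 1·4 + 2; 4 = 2·2 + 0 → gcd = 2; 32 = 2·16.
Back-substitution yields 3146·(-1151) + 5766·(628) = 2, so one solution is m = -1151·16 = -18416, n = 628·16 = 10048.
Solutions in m differ by 5766/2 = 2883; the one in [0, 2883) is -18416 mod 2883 = 1765.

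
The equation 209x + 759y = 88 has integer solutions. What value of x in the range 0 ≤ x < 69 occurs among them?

44

Reduce mod 759: 209x ≡ 88 (mod 759). With g = gcd(209, 759) = 11 dividing 88, divide through: 19x ≡ 8 (mod 69).
Since gcd(19, 69) = 1, x ≡ 8·(19)⁻¹ ≡ 44 (mod 69). Smallest non-negative: 44.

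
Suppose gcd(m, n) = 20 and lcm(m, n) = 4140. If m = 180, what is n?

460

Using mn = gcd(m,n)·lcm(m,n) = 20·4140 = 82800, we get n = 82800/180 = 460.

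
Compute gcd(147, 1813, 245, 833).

49

gcd(147, 1813): 1813 = 12·147 + 49; 147 = 3·49 + 0 → 49
gcd(49, 245): 245 = 5·49 + 0 → 49
gcd(49, 833): 833 = 17·49 + 0 → 49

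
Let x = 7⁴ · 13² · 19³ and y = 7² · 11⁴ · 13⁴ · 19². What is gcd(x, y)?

min exponent per shared prime: 7² · 13² · 19² = 2989441

2989441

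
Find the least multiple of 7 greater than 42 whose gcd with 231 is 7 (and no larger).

Multiples of 7 above 42: 7·7, 7·8, … . Need the cofactor coprime to 231/7 = 33.
Checking s = 7, 8, … the first with gcd(s, 33) = 1 is s = 7, giving 49.

49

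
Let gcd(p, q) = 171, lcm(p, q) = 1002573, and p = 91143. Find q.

p·q = gcd·lcm = 171·1002573 = 171439983, so q = 171439983/91143 = 1881.

1881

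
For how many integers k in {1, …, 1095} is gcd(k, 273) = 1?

273 = 3·7·13. Inclusion–exclusion on these primes:
1095 − ⌊1095/3⌋ − ⌊1095/7⌋ − ⌊1095/13⌋ + ⌊1095/21⌋ + ⌊1095/39⌋ + ⌊1095/91⌋ − ⌊1095/273⌋ = 578

578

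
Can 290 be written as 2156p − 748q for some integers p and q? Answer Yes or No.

No

gcd(2156, 748): 2156 = 2·748 + 660; 748 = 1·660 + 88; 660 = 7·88 + 44; 88 = 2·44 + 0 → 44
44 does not divide 290, so a solution does not exist.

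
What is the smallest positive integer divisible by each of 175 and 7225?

175 = 5² · 7; 7225 = 5² · 17²
max exponents: 5² · 7 · 17² = 50575

50575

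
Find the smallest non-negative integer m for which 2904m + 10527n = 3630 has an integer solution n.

Euclid: 10527 = 3·2904 + 1815; 2904 = 1·1815 + 1089; 1815 = 1·1089 + 726; 1089 = 1·726 + 363; 726 = 2·363 + 0 → gcd = 363; 3630 = 363·10.
Back-substitution yields 2904·(11) + 10527·(-3) = 363, so one solution is m = 11·10 = 110, n = -3·10 = -30.
Solutions in m differ by 10527/363 = 29; the one in [0, 29) is 110 mod 29 = 23.

23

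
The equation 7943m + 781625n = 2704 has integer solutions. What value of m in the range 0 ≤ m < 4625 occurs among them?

gcd(7943, 781625) = 169 (Euclid: 781625 = 98·7943 + 3211; 7943 = 2·3211 + 1521; 3211 = 2·1521 + 169; 1521 = 9·169 + 0), and 169 | 2704.
Extended Euclid: 7943·(-492) + 781625·(5) = 169. Scale by 16: m₀ = -7872.
General solution m = m₀ + 4625t; reducing mod 4625 gives m = 1378 (and n = -14).

1378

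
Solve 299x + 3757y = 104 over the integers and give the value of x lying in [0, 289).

Reduce mod 3757: 299x ≡ 104 (mod 3757). With g = gcd(299, 3757) = 13 dividing 104, divide through: 23x ≡ 8 (mod 289).
Since gcd(23, 289) = 1, x ≡ 8·(23)⁻¹ ≡ 126 (mod 289). Smallest non-negative: 126.

126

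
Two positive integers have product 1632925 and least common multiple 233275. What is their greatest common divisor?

From gcd × lcm = ab: gcd = 1632925 / 233275 = 7.

7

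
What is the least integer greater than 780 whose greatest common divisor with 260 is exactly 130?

910

gcd(x, 260) = 130 forces 130 | x; write x = 130s. Then gcd(130s, 130·2) = 130·gcd(s, 2), so need gcd(s, 2) = 1.
130s > 780 gives s ≥ 7. The least s ≥ 7 coprime to 2 is 7, so x = 130·7 = 910.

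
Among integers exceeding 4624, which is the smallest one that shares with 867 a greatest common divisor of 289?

4913

Multiples of 289 above 4624: 289·17, 289·18, … . Need the cofactor coprime to 867/289 = 3.
Checking s = 17, 18, … the first with gcd(s, 3) = 1 is s = 17, giving 4913.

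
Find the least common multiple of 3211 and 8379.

gcd first: 8379 = 2·3211 + 1957; 3211 = 1·1957 + 1254; 1957 = 1·1254 + 703; 1254 = 1·703 + 551; 703 = 1·551 + 152; 551 = 3·152 + 95; 152 = 1·95 + 57; 95 = 1·57 + 38; 57 = 1·38 + 19; 38 = 2·19 + 0 → gcd = 19
lcm = 3211·8379/gcd = 26904969/19 = 1416051

1416051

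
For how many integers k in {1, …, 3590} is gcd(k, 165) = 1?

1741

165 = 3·5·11. Inclusion–exclusion on these primes:
3590 − ⌊3590/3⌋ − ⌊3590/5⌋ − ⌊3590/11⌋ + ⌊3590/15⌋ + ⌊3590/33⌋ + ⌊3590/55⌋ − ⌊3590/165⌋ = 1741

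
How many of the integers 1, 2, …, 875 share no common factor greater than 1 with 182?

Prime factors of 182: 2, 7, 13. Count integers ≤ 875 divisible by none of them.
By inclusion–exclusion: 875 − ⌊875/2⌋ − ⌊875/7⌋ − ⌊875/13⌋ + ⌊875/14⌋ + ⌊875/26⌋ + ⌊875/91⌋ − ⌊875/182⌋ = 346.

346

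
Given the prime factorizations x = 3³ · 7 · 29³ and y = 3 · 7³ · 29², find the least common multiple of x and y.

225866529

max exponent per prime: 3³ · 7³ · 29³ = 225866529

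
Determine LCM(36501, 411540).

5007207180

36501 = 3 · 23³; 411540 = 2² · 3 · 5 · 19³
max exponents: 2² · 3 · 5 · 19³ · 23³ = 5007207180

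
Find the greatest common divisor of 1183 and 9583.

1183 = 7 · 13²
9583 = 7 · 37²
Common: 7 = 7

7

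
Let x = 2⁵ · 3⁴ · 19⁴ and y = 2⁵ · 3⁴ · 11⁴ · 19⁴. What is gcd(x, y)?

min exponent per shared prime: 2⁵ · 3⁴ · 19⁴ = 337792032

337792032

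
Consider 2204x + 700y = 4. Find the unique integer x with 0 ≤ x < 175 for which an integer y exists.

Reduce mod 700: 2204x ≡ 4 (mod 700). With g = gcd(2204, 700) = 4 dividing 4, divide through: 551x ≡ 1 (mod 175).
Since gcd(551, 175) = 1, x ≡ 1·(551)⁻¹ ≡ 101 (mod 175). Smallest non-negative: 101.

101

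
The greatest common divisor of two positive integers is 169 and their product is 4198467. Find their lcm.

For any two positive integers, gcd × lcm equals their product. Hence lcm = 4198467 / 169 = 24843.

24843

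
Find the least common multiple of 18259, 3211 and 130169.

52458107

18259 = 19 · 31²; 3211 = 13² · 19; 130169 = 13 · 17 · 19 · 31
lcm takes max exponent of each prime: 13² · 17 · 19 · 31² = 52458107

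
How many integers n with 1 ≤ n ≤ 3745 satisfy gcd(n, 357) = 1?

2014

357 = 3·7·17. Inclusion–exclusion on these primes:
3745 − ⌊3745/3⌋ − ⌊3745/7⌋ − ⌊3745/17⌋ + ⌊3745/21⌋ + ⌊3745/51⌋ + ⌊3745/119⌋ − ⌊3745/357⌋ = 2014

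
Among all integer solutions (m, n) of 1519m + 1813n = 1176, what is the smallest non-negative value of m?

33

Euclid: 1813 = 1·1519 + 294; 1519 = 5·294 + 49; 294 = 6·49 + 0 → gcd = 49; 1176 = 49·24.
Back-substitution yields 1519·(6) + 1813·(-5) = 49, so one solution is m = 6·24 = 144, n = -5·24 = -120.
Solutions in m differ by 1813/49 = 37; the one in [0, 37) is 144 mod 37 = 33.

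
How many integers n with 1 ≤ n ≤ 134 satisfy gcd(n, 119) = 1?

Prime factors of 119: 7, 17. Count integers ≤ 134 divisible by none of them.
By inclusion–exclusion: 134 − ⌊134/7⌋ − ⌊134/17⌋ + ⌊134/119⌋ = 109.

109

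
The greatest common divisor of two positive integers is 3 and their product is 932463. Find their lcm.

gcd·lcm = product, so lcm = 932463/3 = 310821.

310821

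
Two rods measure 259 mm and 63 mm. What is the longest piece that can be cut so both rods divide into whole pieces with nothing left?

259 = 7 · 37
63 = 3² · 7
Common: 7 = 7

7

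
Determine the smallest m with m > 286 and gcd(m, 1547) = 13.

1547 = 13·119. Any m with gcd(m, 1547) = 13 is a multiple of 13, say 13s, with s coprime to 119.
Need s > 286/13, so s ≥ 23. First s ≥ 23 with gcd(s, 119) = 1 is s = 23. Thus m = 13·23 = 299.

299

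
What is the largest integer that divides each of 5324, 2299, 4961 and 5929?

gcd(5324, 2299): 5324 = 2·2299 + 726; 2299 = 3·726 + 121; 726 = 6·121 + 0 → 121
gcd(121, 4961): 4961 = 41·121 + 0 → 121
gcd(121, 5929): 5929 = 49·121 + 0 → 121

121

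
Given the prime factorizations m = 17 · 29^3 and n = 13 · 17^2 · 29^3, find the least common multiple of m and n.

max exponent per prime: 13 · 17^2 · 29^3 = 91629473

91629473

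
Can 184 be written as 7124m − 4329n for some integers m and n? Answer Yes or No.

No

By Bézout, 7124m − 4329n = 184 has integer solutions iff gcd(7124, 4329) | 184.
Euclid: 7124 = 1·4329 + 2795; 4329 = 1·2795 + 1534; 2795 = 1·1534 + 1261; 1534 = 1·1261 + 273; 1261 = 4·273 + 169; 273 = 1·169 + 104; 169 = 1·104 + 65; 104 = 1·65 + 39; 65 = 1·39 + 26; 39 = 1·26 + 13; 26 = 2·13 + 0. gcd = 13; 184 mod 13 = 2. No.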